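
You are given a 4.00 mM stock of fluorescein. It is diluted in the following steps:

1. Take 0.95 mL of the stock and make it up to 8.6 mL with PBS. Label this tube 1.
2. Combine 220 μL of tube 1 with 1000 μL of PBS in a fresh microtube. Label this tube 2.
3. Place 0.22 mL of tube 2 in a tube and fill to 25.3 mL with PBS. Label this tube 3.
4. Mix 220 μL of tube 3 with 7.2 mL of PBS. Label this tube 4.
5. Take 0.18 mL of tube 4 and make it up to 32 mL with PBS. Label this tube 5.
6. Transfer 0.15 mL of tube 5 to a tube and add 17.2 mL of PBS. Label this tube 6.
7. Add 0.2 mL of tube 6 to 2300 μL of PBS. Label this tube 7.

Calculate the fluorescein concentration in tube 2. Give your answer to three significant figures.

0.0797 mM

Step 1: 0.95 mL brought to 8.6 mL → factor 8.6/0.95 = 9.0526
Step 2: 220 μL + 1000 μL = 1220 μL total → factor 1220/220 = 5.5455
Dilution factor through tube 2 = 9.0526 × 5.5455 = 50.201
[tube 2] = 4.00 mM / 50.201 = 0.0797 mM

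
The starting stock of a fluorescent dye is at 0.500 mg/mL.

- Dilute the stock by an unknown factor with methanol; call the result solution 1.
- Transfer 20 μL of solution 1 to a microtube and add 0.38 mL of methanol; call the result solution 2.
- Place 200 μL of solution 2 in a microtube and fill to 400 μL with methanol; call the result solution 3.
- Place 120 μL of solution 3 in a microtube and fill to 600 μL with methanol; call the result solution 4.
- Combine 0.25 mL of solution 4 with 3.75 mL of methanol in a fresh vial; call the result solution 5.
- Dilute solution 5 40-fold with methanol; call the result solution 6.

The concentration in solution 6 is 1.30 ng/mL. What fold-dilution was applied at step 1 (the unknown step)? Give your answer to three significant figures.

3.00-fold

Step 1: unknown factor x
Step 2: 20 μL + 0.38 mL = 400 μL total → factor 400/20 = 20
Step 3: 200 μL brought to 400 μL → factor 400/200 = 2
Step 4: 120 μL brought to 600 μL → factor 600/120 = 5
Step 5: 0.25 mL + 3.75 mL = 4 mL total → factor 4/0.25 = 16
Step 6: 40-fold → factor 40
Product of known-step factors = 1.28 × 10^5
Overall factor = 0.500 mg/mL / (1.30 ng/mL) = 3.8462 × 10^5
x = 3.8462 × 10^5 / 1.28 × 10^5 = 3.00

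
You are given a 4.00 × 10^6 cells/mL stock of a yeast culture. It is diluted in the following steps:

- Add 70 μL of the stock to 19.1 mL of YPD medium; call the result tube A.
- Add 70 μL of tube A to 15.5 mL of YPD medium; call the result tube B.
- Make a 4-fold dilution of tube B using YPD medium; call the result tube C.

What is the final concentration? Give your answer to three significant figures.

16.4 cells/mL

Step 1: 70 μL + 19.1 mL = 19170 μL total → factor 19170/70 = 273.86
Step 2: 70 μL + 15.5 mL = 15570 μL total → factor 15570/70 = 222.43
Step 3: 4-fold → factor 4
Overall dilution factor = 273.86 × 222.43 × 4 = 2.4365 × 10^5
Final = 4.00 × 10^6 cells/mL / 2.4365 × 10^5 = 16.4 cells/mL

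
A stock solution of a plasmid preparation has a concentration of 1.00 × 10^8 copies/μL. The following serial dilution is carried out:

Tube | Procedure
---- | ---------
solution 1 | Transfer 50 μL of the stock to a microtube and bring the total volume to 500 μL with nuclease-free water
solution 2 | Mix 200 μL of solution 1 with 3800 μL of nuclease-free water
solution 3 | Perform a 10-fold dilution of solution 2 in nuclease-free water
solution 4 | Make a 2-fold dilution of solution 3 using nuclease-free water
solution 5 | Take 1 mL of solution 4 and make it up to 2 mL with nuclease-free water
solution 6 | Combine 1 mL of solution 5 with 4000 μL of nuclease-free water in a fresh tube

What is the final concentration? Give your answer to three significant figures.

2.50 × 10^3 copies/μL

Step 1: 50 μL brought to 500 μL → factor 500/50 = 10
Step 2: 200 μL + 3800 μL = 4000 μL total → factor 4000/200 = 20
Step 3: 10-fold → factor 10
Step 4: 2-fold → factor 2
Step 5: 1 mL brought to 2 mL → factor 2/1 = 2
Step 6: 1 mL + 4000 μL = 5 mL total → factor 5/1 = 5
Overall dilution factor = 10 × 20 × 10 × 2 × 2 × 5 = 40000
Final = 1.00 × 10^8 copies/μL / 40000 = 2.50 × 10^3 copies/μL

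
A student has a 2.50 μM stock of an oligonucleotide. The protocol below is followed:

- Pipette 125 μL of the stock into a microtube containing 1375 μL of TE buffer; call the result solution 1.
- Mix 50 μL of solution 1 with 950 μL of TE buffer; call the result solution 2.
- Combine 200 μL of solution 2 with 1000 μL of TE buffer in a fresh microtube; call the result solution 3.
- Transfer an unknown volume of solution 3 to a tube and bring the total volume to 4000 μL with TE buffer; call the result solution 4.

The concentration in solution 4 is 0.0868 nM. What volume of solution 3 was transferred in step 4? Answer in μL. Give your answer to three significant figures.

200 μL

Step 1: 125 μL + 1375 μL = 1500 μL total → factor 1500/125 = 12
Step 2: 50 μL + 950 μL = 1000 μL total → factor 1000/50 = 20
Step 3: 200 μL + 1000 μL = 1200 μL total → factor 1200/200 = 6
Step 4: v brought to 4000 μL → factor = 4000 μL/v
Product of known-step factors = 1440
Overall factor = 2.50 μM / (0.0868 nM) = 28802
Step-4 factor = 28802 / 1440 = 20.001
v = 4000 μL / 20.001 = 200 μL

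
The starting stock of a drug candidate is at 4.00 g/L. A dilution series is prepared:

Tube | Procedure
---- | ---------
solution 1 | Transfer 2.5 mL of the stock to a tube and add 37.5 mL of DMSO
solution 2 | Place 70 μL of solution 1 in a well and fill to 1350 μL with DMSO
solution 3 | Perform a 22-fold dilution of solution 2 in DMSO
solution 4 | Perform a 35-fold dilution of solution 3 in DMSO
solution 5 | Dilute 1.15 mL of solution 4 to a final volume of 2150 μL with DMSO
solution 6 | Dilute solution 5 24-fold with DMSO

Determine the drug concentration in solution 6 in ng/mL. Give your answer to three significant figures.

Step 1: 2.5 mL + 37.5 mL = 40 mL total → factor 40/2.5 = 16
Step 2: 70 μL brought to 1350 μL → factor 1350/70 = 19.286
Step 3: 22-fold → factor 22
Step 4: 35-fold → factor 35
Step 5: 1.15 mL brought to 2150 μL → factor 2.15/1.15 = 1.8696
Step 6: 24-fold → factor 24
Overall dilution factor = 16 × 19.286 × 22 × 35 × 1.8696 × 24 = 1.0661 × 10^7
Final = 4.00 g/L / 1.0661 × 10^7 = 3.752 × 10^-7 g/L = 0.375 ng/mL

0.375 ng/mL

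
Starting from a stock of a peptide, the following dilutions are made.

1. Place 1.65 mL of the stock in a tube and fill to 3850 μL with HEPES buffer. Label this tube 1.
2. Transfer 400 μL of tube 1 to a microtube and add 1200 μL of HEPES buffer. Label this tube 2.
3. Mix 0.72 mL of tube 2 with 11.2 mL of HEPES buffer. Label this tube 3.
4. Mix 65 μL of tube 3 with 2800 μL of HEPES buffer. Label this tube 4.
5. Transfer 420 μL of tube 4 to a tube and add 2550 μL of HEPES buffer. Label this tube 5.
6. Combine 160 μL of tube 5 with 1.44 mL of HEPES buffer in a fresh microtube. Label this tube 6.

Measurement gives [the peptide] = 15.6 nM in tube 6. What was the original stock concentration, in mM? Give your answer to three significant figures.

Step 1: 1.65 mL brought to 3850 μL → factor 3.85/1.65 = 2.3333
Step 2: 400 μL + 1200 μL = 1600 μL total → factor 1600/400 = 4
Step 3: 0.72 mL + 11.2 mL = 11.92 mL total → factor 11.92/0.72 = 16.556
Step 4: 65 μL + 2800 μL = 2865 μL total → factor 2865/65 = 44.077
Step 5: 420 μL + 2550 μL = 2970 μL total → factor 2970/420 = 7.0714
Step 6: 160 μL + 1.44 mL = 1600 μL total → factor 1600/160 = 10
Overall dilution factor = 2.3333 × 4 × 16.556 × 44.077 × 7.0714 × 10 = 4.8161 × 10^5
Stock = 15.6 nM × 4.8161 × 10^5 = 7.513 × 10^6 nM = 7.51 mM

7.51 mM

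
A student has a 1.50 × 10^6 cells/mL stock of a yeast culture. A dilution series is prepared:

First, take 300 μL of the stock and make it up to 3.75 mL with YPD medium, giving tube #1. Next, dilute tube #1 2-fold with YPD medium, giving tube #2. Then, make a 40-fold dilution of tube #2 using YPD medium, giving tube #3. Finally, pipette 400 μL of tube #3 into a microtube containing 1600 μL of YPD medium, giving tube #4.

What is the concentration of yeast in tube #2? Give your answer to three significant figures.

6.00 × 10^4 cells/mL

Step 1: 300 μL brought to 3.75 mL → factor 3750/300 = 12.5
Step 2: 2-fold → factor 2
Dilution factor through tube #2 = 12.5 × 2 = 25
[tube #2] = 1.50 × 10^6 cells/mL / 25 = 6.00 × 10^4 cells/mL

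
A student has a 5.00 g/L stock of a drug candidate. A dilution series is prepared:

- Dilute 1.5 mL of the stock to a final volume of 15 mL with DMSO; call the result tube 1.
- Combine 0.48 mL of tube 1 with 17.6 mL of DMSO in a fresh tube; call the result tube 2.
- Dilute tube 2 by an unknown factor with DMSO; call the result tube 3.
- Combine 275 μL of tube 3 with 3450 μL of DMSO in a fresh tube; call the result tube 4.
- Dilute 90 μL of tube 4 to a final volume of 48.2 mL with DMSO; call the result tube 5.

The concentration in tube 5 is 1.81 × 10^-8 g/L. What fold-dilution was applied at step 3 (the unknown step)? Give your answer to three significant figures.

Step 1: 1.5 mL brought to 15 mL → factor 15/1.5 = 10
Step 2: 0.48 mL + 17.6 mL = 18.08 mL total → factor 18.08/0.48 = 37.667
Step 3: unknown factor x
Step 4: 275 μL + 3450 μL = 3725 μL total → factor 3725/275 = 13.545
Step 5: 90 μL brought to 48.2 mL → factor 48200/90 = 535.56
Product of known-step factors = 2.7325 × 10^6
Overall factor = 5.00 g/L / (1.81 × 10^-8 g/L) = 2.7624 × 10^8
x = 2.7624 × 10^8 / 2.7325 × 10^6 = 101

101-fold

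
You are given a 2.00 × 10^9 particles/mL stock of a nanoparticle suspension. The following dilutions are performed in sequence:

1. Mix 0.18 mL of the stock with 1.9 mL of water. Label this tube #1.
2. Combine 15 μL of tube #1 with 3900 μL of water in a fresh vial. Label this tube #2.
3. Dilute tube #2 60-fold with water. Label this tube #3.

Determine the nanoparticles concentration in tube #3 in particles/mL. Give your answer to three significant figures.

1.11 × 10^4 particles/mL

Step 1: 0.18 mL + 1.9 mL = 2.08 mL total → factor 2.08/0.18 = 11.556
Step 2: 15 μL + 3900 μL = 3915 μL total → factor 3915/15 = 261
Step 3: 60-fold → factor 60
Overall dilution factor = 11.556 × 261 × 60 = 1.8096 × 10^5
Final = 2.00 × 10^9 particles/mL / 1.8096 × 10^5 = 1.11 × 10^4 particles/mL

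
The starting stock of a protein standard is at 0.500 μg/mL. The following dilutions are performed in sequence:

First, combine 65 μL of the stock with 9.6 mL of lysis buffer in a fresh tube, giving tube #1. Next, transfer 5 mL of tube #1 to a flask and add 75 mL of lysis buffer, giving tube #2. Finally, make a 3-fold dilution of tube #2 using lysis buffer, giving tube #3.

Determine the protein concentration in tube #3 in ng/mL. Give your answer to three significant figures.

Step 1: 65 μL + 9.6 mL = 9665 μL total → factor 9665/65 = 148.69
Step 2: 5 mL + 75 mL = 80 mL total → factor 80/5 = 16
Step 3: 3-fold → factor 3
Overall dilution factor = 148.69 × 16 × 3 = 7137.2
Final = 0.500 μg/mL / 7137.2 = 7.006 × 10^-5 μg/mL = 0.0701 ng/mL

0.0701 ng/mL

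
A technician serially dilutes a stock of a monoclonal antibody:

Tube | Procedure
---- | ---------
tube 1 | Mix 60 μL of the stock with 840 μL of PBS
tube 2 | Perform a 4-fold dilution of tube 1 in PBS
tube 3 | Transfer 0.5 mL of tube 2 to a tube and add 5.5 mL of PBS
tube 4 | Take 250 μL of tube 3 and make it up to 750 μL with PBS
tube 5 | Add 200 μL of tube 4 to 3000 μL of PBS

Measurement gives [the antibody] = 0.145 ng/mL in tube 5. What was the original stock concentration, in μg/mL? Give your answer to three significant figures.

5.01 μg/mL

Step 1: 60 μL + 840 μL = 900 μL total → factor 900/60 = 15
Step 2: 4-fold → factor 4
Step 3: 0.5 mL + 5.5 mL = 6 mL total → factor 6/0.5 = 12
Step 4: 250 μL brought to 750 μL → factor 750/250 = 3
Step 5: 200 μL + 3000 μL = 3200 μL total → factor 3200/200 = 16
Overall dilution factor = 15 × 4 × 12 × 3 × 16 = 34560
Stock = 0.145 ng/mL × 34560 = 5011 ng/mL = 5.01 μg/mL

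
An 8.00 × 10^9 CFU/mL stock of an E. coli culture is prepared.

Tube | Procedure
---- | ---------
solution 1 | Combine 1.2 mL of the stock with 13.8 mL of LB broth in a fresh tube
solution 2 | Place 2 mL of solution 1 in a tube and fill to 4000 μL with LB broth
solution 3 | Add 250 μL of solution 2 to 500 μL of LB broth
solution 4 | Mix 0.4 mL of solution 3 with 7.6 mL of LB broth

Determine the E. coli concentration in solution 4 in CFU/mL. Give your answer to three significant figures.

Step 1: 1.2 mL + 13.8 mL = 15 mL total → factor 15/1.2 = 12.5
Step 2: 2 mL brought to 4000 μL → factor 4/2 = 2
Step 3: 250 μL + 500 μL = 750 μL total → factor 750/250 = 3
Step 4: 0.4 mL + 7.6 mL = 8 mL total → factor 8/0.4 = 20
Overall dilution factor = 12.5 × 2 × 3 × 20 = 1500
Final = 8.00 × 10^9 CFU/mL / 1500 = 5.33 × 10^6 CFU/mL

5.33 × 10^6 CFU/mL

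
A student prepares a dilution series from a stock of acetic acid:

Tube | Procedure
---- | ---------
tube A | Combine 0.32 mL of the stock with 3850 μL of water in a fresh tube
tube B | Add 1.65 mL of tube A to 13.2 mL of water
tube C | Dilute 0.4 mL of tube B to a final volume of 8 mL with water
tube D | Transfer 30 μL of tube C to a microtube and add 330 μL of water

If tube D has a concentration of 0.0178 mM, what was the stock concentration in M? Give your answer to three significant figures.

Step 1: 0.32 mL + 3850 μL = 4.17 mL total → factor 4.17/0.32 = 13.031
Step 2: 1.65 mL + 13.2 mL = 14.85 mL total → factor 14.85/1.65 = 9
Step 3: 0.4 mL brought to 8 mL → factor 8/0.4 = 20
Step 4: 30 μL + 330 μL = 360 μL total → factor 360/30 = 12
Overall dilution factor = 13.031 × 9 × 20 × 12 = 28148
Stock = 0.0178 mM × 28148 = 501.0 mM = 0.501 M

0.501 M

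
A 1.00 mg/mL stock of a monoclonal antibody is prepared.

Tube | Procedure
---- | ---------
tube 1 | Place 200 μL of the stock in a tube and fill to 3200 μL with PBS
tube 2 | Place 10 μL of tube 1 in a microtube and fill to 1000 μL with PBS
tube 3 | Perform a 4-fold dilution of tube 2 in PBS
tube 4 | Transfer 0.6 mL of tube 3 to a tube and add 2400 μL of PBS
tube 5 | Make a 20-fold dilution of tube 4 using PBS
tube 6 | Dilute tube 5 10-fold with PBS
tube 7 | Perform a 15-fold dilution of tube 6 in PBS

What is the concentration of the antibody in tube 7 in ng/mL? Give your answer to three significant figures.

Step 1: 200 μL brought to 3200 μL → factor 3200/200 = 16
Step 2: 10 μL brought to 1000 μL → factor 1000/10 = 100
Step 3: 4-fold → factor 4
Step 4: 0.6 mL + 2400 μL = 3 mL total → factor 3/0.6 = 5
Step 5: 20-fold → factor 20
Step 6: 10-fold → factor 10
Step 7: 15-fold → factor 15
Overall dilution factor = 16 × 100 × 4 × 5 × 20 × 10 × 15 = 9.6 × 10^7
Final = 1.00 mg/mL / 9.6 × 10^7 = 1.042 × 10^-8 mg/mL = 0.0104 ng/mL

0.0104 ng/mL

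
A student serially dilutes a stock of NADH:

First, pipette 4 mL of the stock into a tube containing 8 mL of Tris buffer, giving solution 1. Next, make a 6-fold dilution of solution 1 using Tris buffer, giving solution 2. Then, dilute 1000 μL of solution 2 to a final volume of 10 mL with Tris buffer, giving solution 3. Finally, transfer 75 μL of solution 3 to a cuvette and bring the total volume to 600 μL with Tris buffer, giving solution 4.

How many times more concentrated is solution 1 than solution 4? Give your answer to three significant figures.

Step 1: 4 mL + 8 mL = 12 mL total → factor 12/4 = 3
Step 2: 6-fold → factor 6
Step 3: 1000 μL brought to 10 mL → factor 10000/1000 = 10
Step 4: 75 μL brought to 600 μL → factor 600/75 = 8
Dilution factor to solution 1 = 3; to solution 4 = 1440
[solution 1]/[solution 4] = (factor to solution 4)/(factor to solution 1) = 1440/3 = 480

480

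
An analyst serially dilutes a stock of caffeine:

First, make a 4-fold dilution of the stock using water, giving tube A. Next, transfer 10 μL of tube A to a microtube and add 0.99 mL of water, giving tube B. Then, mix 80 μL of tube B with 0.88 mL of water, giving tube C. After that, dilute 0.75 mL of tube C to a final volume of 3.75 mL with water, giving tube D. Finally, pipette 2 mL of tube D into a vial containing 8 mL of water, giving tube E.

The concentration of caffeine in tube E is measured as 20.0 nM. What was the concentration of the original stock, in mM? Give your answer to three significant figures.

2.40 mM

Step 1: 4-fold → factor 4
Step 2: 10 μL + 0.99 mL = 1000 μL total → factor 1000/10 = 100
Step 3: 80 μL + 0.88 mL = 960 μL total → factor 960/80 = 12
Step 4: 0.75 mL brought to 3.75 mL → factor 3.75/0.75 = 5
Step 5: 2 mL + 8 mL = 10 mL total → factor 10/2 = 5
Overall dilution factor = 4 × 100 × 12 × 5 × 5 = 1.2 × 10^5
Stock = 20.0 nM × 1.2 × 10^5 = 2.400 × 10^6 nM = 2.40 mM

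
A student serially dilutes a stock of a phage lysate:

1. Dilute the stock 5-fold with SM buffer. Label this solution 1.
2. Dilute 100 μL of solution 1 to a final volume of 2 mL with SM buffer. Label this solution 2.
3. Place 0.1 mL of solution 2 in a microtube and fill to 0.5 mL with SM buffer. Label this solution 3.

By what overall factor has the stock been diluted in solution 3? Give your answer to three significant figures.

Step 1: 5-fold → factor 5
Step 2: 100 μL brought to 2 mL → factor 2000/100 = 20
Step 3: 0.1 mL brought to 0.5 mL → factor 0.5/0.1 = 5
Overall dilution factor = 5 × 20 × 5 = 500

500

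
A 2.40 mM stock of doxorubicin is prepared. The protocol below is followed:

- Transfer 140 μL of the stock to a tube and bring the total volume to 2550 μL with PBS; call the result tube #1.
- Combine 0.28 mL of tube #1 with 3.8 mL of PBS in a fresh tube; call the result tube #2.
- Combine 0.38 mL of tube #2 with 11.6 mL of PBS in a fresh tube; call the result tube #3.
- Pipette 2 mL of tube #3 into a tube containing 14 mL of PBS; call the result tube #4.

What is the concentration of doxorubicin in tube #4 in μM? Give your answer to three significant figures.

0.0359 μM

Step 1: 140 μL brought to 2550 μL → factor 2550/140 = 18.214
Step 2: 0.28 mL + 3.8 mL = 4.08 mL total → factor 4.08/0.28 = 14.571
Step 3: 0.38 mL + 11.6 mL = 11.98 mL total → factor 11.98/0.38 = 31.526
Step 4: 2 mL + 14 mL = 16 mL total → factor 16/2 = 8
Overall dilution factor = 18.214 × 14.571 × 31.526 × 8 = 66939
Final = 2.40 mM / 66939 = 3.585 × 10^-5 mM = 0.0359 μM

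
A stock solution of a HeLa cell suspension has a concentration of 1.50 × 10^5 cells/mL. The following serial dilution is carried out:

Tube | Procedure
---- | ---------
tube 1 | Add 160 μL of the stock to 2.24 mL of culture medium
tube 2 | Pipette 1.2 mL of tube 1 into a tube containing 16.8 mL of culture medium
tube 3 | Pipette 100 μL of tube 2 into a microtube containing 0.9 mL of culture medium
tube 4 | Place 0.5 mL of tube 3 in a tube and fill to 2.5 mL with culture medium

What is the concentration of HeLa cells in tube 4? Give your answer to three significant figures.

Step 1: 160 μL + 2.24 mL = 2400 μL total → factor 2400/160 = 15
Step 2: 1.2 mL + 16.8 mL = 18 mL total → factor 18/1.2 = 15
Step 3: 100 μL + 0.9 mL = 1000 μL total → factor 1000/100 = 10
Step 4: 0.5 mL brought to 2.5 mL → factor 2.5/0.5 = 5
Overall dilution factor = 15 × 15 × 10 × 5 = 11250
Final = 1.50 × 10^5 cells/mL / 11250 = 13.3 cells/mL

13.3 cells/mL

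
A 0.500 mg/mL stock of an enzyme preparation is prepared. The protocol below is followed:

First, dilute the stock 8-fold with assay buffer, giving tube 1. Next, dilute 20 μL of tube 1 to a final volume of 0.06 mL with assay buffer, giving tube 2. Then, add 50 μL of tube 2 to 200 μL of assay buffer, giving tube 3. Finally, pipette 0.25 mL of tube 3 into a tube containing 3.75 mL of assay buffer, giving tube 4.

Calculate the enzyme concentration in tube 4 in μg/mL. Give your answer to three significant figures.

Step 1: 8-fold → factor 8
Step 2: 20 μL brought to 0.06 mL → factor 60/20 = 3
Step 3: 50 μL + 200 μL = 250 μL total → factor 250/50 = 5
Step 4: 0.25 mL + 3.75 mL = 4 mL total → factor 4/0.25 = 16
Dilution factor through tube 4 = 8 × 3 × 5 × 16 = 1920
[tube 4] = 0.500 mg/mL / 1920 = 0.0002604 mg/mL = 0.260 μg/mL

0.260 μg/mL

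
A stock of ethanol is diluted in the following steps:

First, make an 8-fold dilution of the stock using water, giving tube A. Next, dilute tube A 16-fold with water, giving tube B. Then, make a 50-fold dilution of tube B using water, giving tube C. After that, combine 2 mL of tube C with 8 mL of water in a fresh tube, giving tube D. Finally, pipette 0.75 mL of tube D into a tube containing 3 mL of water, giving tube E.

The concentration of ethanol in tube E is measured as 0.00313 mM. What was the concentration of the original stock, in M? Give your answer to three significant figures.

0.501 M

Step 1: 8-fold → factor 8
Step 2: 16-fold → factor 16
Step 3: 50-fold → factor 50
Step 4: 2 mL + 8 mL = 10 mL total → factor 10/2 = 5
Step 5: 0.75 mL + 3 mL = 3.75 mL total → factor 3.75/0.75 = 5
Overall dilution factor = 8 × 16 × 50 × 5 × 5 = 1.6 × 10^5
Stock = 0.00313 mM × 1.6 × 10^5 = 500.8 mM = 0.501 M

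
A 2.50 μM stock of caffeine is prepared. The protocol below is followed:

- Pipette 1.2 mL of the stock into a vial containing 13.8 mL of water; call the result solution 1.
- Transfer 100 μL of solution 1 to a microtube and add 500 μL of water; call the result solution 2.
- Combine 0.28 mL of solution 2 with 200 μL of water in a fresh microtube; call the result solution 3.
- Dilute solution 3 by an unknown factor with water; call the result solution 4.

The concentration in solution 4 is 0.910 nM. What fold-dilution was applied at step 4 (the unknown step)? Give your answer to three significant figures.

21.4-fold

Step 1: 1.2 mL + 13.8 mL = 15 mL total → factor 15/1.2 = 12.5
Step 2: 100 μL + 500 μL = 600 μL total → factor 600/100 = 6
Step 3: 0.28 mL + 200 μL = 0.48 mL total → factor 0.48/0.28 = 1.7143
Step 4: unknown factor x
Product of known-step factors = 128.57
Overall factor = 2.50 μM / (0.910 nM) = 2747.3
x = 2747.3 / 128.57 = 21.4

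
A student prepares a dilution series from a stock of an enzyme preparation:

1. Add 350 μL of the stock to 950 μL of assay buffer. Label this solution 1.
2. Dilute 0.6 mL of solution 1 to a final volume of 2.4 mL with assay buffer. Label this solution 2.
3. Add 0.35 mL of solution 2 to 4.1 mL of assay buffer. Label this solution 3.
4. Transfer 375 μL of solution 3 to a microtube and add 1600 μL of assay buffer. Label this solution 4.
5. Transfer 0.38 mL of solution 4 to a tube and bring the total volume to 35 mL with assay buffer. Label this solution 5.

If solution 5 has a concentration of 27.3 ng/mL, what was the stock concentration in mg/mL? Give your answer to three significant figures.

Step 1: 350 μL + 950 μL = 1300 μL total → factor 1300/350 = 3.7143
Step 2: 0.6 mL brought to 2.4 mL → factor 2.4/0.6 = 4
Step 3: 0.35 mL + 4.1 mL = 4.45 mL total → factor 4.45/0.35 = 12.714
Step 4: 375 μL + 1600 μL = 1975 μL total → factor 1975/375 = 5.2667
Step 5: 0.38 mL brought to 35 mL → factor 35/0.38 = 92.105
Overall dilution factor = 3.7143 × 4 × 12.714 × 5.2667 × 92.105 = 91632
Stock = 27.3 ng/mL × 91632 = 2.502 × 10^6 ng/mL = 2.50 mg/mL

2.50 mg/mL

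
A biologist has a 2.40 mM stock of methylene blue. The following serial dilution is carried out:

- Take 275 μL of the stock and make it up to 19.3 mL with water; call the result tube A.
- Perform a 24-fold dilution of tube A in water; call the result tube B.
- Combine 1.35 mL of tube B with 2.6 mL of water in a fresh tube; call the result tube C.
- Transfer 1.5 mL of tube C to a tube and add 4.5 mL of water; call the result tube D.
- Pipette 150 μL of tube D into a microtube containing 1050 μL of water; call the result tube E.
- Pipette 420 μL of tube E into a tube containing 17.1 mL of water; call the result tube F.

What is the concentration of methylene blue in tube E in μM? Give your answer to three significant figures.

0.0152 μM

Step 1: 275 μL brought to 19.3 mL → factor 19300/275 = 70.182
Step 2: 24-fold → factor 24
Step 3: 1.35 mL + 2.6 mL = 3.95 mL total → factor 3.95/1.35 = 2.9259
Step 4: 1.5 mL + 4.5 mL = 6 mL total → factor 6/1.5 = 4
Step 5: 150 μL + 1050 μL = 1200 μL total → factor 1200/150 = 8
Dilution factor through tube E = 70.182 × 24 × 2.9259 × 4 × 8 = 1.5771 × 10^5
[tube E] = 2.40 mM / 1.5771 × 10^5 = 1.522 × 10^-5 mM = 0.0152 μM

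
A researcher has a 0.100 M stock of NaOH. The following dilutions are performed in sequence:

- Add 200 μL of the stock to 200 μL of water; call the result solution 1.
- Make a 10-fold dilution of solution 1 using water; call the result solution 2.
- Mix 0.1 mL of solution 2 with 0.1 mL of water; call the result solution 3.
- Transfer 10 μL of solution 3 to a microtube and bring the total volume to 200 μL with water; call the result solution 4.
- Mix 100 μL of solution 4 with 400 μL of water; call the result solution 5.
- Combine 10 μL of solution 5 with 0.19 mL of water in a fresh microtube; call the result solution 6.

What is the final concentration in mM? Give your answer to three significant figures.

0.00125 mM

Step 1: 200 μL + 200 μL = 400 μL total → factor 400/200 = 2
Step 2: 10-fold → factor 10
Step 3: 0.1 mL + 0.1 mL = 0.2 mL total → factor 0.2/0.1 = 2
Step 4: 10 μL brought to 200 μL → factor 200/10 = 20
Step 5: 100 μL + 400 μL = 500 μL total → factor 500/100 = 5
Step 6: 10 μL + 0.19 mL = 200 μL total → factor 200/10 = 20
Overall dilution factor = 2 × 10 × 2 × 20 × 5 × 20 = 80000
Final = 0.100 M / 80000 = 1.250 × 10^-6 M = 0.00125 mM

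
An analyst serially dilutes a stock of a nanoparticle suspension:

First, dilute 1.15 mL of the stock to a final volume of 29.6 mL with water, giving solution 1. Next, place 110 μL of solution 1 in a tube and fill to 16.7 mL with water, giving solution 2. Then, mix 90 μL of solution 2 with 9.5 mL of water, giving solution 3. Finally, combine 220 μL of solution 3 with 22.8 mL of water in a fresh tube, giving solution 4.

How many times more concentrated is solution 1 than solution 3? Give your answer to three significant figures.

Step 1: 1.15 mL brought to 29.6 mL → factor 29.6/1.15 = 25.739
Step 2: 110 μL brought to 16.7 mL → factor 16700/110 = 151.82
Step 3: 90 μL + 9.5 mL = 9590 μL total → factor 9590/90 = 106.56
Dilution factor to solution 1 = 25.739; to solution 3 = 4.1638 × 10^5
[solution 1]/[solution 3] = (factor to solution 3)/(factor to solution 1) = 4.1638 × 10^5/25.739 = 1.62 × 10^4

1.62 × 10^4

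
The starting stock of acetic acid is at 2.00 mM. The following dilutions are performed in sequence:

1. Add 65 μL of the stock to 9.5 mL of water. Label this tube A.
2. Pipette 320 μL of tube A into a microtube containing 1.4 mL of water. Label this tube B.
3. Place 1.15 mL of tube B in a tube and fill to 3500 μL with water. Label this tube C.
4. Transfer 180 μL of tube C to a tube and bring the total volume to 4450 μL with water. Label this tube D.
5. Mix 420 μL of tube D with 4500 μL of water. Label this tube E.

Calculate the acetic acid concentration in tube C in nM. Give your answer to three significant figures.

831 nM

Step 1: 65 μL + 9.5 mL = 9565 μL total → factor 9565/65 = 147.15
Step 2: 320 μL + 1.4 mL = 1720 μL total → factor 1720/320 = 5.375
Step 3: 1.15 mL brought to 3500 μL → factor 3.5/1.15 = 3.0435
Dilution factor through tube C = 147.15 × 5.375 × 3.0435 = 2407.2
[tube C] = 2.00 mM / 2407.2 = 0.0008308 mM = 831 nM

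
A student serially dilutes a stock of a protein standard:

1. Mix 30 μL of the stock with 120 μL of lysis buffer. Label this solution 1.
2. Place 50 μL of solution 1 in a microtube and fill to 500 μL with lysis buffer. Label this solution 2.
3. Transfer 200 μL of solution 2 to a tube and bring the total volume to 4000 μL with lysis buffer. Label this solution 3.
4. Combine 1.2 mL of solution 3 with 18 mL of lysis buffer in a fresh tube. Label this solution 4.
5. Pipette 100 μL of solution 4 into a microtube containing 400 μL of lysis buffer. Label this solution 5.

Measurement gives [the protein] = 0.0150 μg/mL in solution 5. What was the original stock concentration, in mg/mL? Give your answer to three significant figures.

1.20 mg/mL

Step 1: 30 μL + 120 μL = 150 μL total → factor 150/30 = 5
Step 2: 50 μL brought to 500 μL → factor 500/50 = 10
Step 3: 200 μL brought to 4000 μL → factor 4000/200 = 20
Step 4: 1.2 mL + 18 mL = 19.2 mL total → factor 19.2/1.2 = 16
Step 5: 100 μL + 400 μL = 500 μL total → factor 500/100 = 5
Overall dilution factor = 5 × 10 × 20 × 16 × 5 = 80000
Stock = 0.0150 μg/mL × 80000 = 1200 μg/mL = 1.20 mg/mL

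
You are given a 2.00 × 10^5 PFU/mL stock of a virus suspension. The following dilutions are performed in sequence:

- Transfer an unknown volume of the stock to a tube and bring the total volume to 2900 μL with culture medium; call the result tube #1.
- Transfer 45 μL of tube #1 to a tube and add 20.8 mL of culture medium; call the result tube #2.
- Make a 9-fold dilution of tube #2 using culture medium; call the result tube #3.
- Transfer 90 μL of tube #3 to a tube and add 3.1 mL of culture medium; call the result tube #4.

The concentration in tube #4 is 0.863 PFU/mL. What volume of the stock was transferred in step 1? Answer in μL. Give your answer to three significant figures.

Step 1: v brought to 2900 μL → factor = 2900 μL/v
Step 2: 45 μL + 20.8 mL = 20845 μL total → factor 20845/45 = 463.22
Step 3: 9-fold → factor 9
Step 4: 90 μL + 3.1 mL = 3190 μL total → factor 3190/90 = 35.444
Product of known-step factors = 1.4777 × 10^5
Overall factor = 2.00 × 10^5 PFU/mL / (0.863 PFU/mL) = 2.3175 × 10^5
Step-1 factor = 2.3175 × 10^5 / 1.4777 × 10^5 = 1.5683
v = 2900 μL / 1.5683 = 1.85 × 10^3 μL

1.85 × 10^3 μL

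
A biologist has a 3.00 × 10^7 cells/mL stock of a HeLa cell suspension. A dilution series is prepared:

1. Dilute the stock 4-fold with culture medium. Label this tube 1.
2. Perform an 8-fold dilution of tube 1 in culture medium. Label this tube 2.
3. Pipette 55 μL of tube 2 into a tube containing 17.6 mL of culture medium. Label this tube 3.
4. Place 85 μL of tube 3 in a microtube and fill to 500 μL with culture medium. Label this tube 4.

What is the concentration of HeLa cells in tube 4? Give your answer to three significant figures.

496 cells/mL

Step 1: 4-fold → factor 4
Step 2: 8-fold → factor 8
Step 3: 55 μL + 17.6 mL = 17655 μL total → factor 17655/55 = 321
Step 4: 85 μL brought to 500 μL → factor 500/85 = 5.8824
Overall dilution factor = 4 × 8 × 321 × 5.8824 = 60424
Final = 3.00 × 10^7 cells/mL / 60424 = 496 cells/mL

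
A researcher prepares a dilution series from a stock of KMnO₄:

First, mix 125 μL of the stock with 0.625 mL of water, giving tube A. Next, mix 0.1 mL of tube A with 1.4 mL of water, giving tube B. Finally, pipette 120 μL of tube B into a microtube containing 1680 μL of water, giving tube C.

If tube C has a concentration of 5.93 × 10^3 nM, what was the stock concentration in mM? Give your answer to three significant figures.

Step 1: 125 μL + 0.625 mL = 750 μL total → factor 750/125 = 6
Step 2: 0.1 mL + 1.4 mL = 1.5 mL total → factor 1.5/0.1 = 15
Step 3: 120 μL + 1680 μL = 1800 μL total → factor 1800/120 = 15
Overall dilution factor = 6 × 15 × 15 = 1350
Stock = 5.93 × 10^3 nM × 1350 = 8.006 × 10^6 nM = 8.01 mM

8.01 mM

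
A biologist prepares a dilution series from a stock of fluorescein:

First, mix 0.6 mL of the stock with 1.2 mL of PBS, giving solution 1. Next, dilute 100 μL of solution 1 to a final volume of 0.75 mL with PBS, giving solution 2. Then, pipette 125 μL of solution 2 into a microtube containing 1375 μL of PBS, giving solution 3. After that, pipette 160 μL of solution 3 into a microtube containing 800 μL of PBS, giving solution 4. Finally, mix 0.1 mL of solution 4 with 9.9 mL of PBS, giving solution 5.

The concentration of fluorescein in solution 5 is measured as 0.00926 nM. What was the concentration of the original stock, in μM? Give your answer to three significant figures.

1.50 μM

Step 1: 0.6 mL + 1.2 mL = 1.8 mL total → factor 1.8/0.6 = 3
Step 2: 100 μL brought to 0.75 mL → factor 750/100 = 7.5
Step 3: 125 μL + 1375 μL = 1500 μL total → factor 1500/125 = 12
Step 4: 160 μL + 800 μL = 960 μL total → factor 960/160 = 6
Step 5: 0.1 mL + 9.9 mL = 10 mL total → factor 10/0.1 = 100
Overall dilution factor = 3 × 7.5 × 12 × 6 × 100 = 1.62 × 10^5
Stock = 0.00926 nM × 1.62 × 10^5 = 1500 nM = 1.50 μM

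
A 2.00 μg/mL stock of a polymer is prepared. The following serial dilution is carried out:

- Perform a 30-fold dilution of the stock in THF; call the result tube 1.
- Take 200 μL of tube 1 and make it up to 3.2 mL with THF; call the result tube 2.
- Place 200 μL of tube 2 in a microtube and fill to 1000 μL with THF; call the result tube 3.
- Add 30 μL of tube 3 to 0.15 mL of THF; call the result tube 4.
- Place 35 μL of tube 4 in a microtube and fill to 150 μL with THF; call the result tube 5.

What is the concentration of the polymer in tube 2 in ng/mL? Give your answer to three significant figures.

4.17 ng/mL

Step 1: 30-fold → factor 30
Step 2: 200 μL brought to 3.2 mL → factor 3200/200 = 16
Dilution factor through tube 2 = 30 × 16 = 480
[tube 2] = 2.00 μg/mL / 480 = 0.004167 μg/mL = 4.17 ng/mL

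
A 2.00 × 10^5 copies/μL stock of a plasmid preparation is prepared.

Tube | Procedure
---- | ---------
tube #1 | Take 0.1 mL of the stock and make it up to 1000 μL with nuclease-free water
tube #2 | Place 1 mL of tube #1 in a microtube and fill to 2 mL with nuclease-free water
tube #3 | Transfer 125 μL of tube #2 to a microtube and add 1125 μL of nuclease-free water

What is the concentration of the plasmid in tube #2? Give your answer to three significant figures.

1.00 × 10^4 copies/μL

Step 1: 0.1 mL brought to 1000 μL → factor 1/0.1 = 10
Step 2: 1 mL brought to 2 mL → factor 2/1 = 2
Dilution factor through tube #2 = 10 × 2 = 20
[tube #2] = 2.00 × 10^5 copies/μL / 20 = 1.00 × 10^4 copies/μL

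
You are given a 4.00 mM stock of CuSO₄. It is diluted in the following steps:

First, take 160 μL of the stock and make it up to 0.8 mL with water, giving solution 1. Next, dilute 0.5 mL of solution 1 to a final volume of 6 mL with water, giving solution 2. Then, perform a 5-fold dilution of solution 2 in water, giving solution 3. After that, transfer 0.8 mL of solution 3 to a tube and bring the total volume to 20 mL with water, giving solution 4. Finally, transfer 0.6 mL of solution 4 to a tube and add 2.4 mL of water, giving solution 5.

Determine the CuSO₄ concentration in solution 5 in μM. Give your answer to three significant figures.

0.107 μM

Step 1: 160 μL brought to 0.8 mL → factor 800/160 = 5
Step 2: 0.5 mL brought to 6 mL → factor 6/0.5 = 12
Step 3: 5-fold → factor 5
Step 4: 0.8 mL brought to 20 mL → factor 20/0.8 = 25
Step 5: 0.6 mL + 2.4 mL = 3 mL total → factor 3/0.6 = 5
Overall dilution factor = 5 × 12 × 5 × 25 × 5 = 37500
Final = 4.00 mM / 37500 = 0.0001067 mM = 0.107 μM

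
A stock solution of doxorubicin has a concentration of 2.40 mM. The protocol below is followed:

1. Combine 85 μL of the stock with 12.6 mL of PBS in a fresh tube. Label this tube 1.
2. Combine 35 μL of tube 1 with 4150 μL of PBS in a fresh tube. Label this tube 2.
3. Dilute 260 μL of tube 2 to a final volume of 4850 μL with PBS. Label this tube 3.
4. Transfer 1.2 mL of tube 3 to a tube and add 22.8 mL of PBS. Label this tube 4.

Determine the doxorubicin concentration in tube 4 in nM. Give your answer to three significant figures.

Step 1: 85 μL + 12.6 mL = 12685 μL total → factor 12685/85 = 149.24
Step 2: 35 μL + 4150 μL = 4185 μL total → factor 4185/35 = 119.57
Step 3: 260 μL brought to 4850 μL → factor 4850/260 = 18.654
Step 4: 1.2 mL + 22.8 mL = 24 mL total → factor 24/1.2 = 20
Overall dilution factor = 149.24 × 119.57 × 18.654 × 20 = 6.6573 × 10^6
Final = 2.40 mM / 6.6573 × 10^6 = 3.605 × 10^-7 mM = 0.361 nM

0.361 nM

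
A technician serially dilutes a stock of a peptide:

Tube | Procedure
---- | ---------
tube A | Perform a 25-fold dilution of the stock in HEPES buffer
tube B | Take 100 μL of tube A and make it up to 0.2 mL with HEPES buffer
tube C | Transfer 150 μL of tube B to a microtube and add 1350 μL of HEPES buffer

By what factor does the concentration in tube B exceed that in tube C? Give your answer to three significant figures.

Step 1: 25-fold → factor 25
Step 2: 100 μL brought to 0.2 mL → factor 200/100 = 2
Step 3: 150 μL + 1350 μL = 1500 μL total → factor 1500/150 = 10
Dilution factor to tube B = 50; to tube C = 500
[tube B]/[tube C] = (factor to tube C)/(factor to tube B) = 500/50 = 10.0

10.0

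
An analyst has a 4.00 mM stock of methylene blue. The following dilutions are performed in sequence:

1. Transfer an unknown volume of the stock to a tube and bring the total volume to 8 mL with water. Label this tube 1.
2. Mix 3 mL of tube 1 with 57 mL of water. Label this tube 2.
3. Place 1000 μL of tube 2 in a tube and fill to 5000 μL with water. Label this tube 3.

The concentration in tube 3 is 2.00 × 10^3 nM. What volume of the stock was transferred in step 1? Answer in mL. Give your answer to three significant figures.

0.400 mL

Step 1: v brought to 8 mL → factor = 8 mL/v
Step 2: 3 mL + 57 mL = 60 mL total → factor 60/3 = 20
Step 3: 1000 μL brought to 5000 μL → factor 5000/1000 = 5
Product of known-step factors = 100
Overall factor = 4.00 mM / (2.00 × 10^3 nM) = 2000
Step-1 factor = 2000 / 100 = 20
v = 8 mL / 20 = 0.400 mL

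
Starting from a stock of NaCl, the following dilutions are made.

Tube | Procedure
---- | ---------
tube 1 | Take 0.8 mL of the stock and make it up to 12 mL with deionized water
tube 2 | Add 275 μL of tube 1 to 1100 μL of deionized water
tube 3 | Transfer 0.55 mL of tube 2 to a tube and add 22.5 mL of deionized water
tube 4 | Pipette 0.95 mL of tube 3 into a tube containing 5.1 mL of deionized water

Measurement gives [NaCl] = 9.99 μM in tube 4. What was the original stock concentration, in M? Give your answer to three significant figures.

0.200 M

Step 1: 0.8 mL brought to 12 mL → factor 12/0.8 = 15
Step 2: 275 μL + 1100 μL = 1375 μL total → factor 1375/275 = 5
Step 3: 0.55 mL + 22.5 mL = 23.05 mL total → factor 23.05/0.55 = 41.909
Step 4: 0.95 mL + 5.1 mL = 6.05 mL total → factor 6.05/0.95 = 6.3684
Overall dilution factor = 15 × 5 × 41.909 × 6.3684 = 20017
Stock = 9.99 μM × 20017 = 2.000 × 10^5 μM = 0.200 M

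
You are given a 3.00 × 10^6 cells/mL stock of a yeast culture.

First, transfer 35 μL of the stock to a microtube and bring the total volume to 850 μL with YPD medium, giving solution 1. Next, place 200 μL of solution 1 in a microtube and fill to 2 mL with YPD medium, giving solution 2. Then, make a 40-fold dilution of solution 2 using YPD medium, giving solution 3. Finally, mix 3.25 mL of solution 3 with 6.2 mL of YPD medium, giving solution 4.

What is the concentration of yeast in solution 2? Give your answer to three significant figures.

Step 1: 35 μL brought to 850 μL → factor 850/35 = 24.286
Step 2: 200 μL brought to 2 mL → factor 2000/200 = 10
Dilution factor through solution 2 = 24.286 × 10 = 242.86
[solution 2] = 3.00 × 10^6 cells/mL / 242.86 = 1.24 × 10^4 cells/mL

1.24 × 10^4 cells/mL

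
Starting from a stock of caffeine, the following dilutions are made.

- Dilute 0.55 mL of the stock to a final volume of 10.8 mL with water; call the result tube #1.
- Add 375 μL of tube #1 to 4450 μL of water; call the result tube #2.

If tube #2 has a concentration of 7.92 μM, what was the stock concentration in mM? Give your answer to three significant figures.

2.00 mM

Step 1: 0.55 mL brought to 10.8 mL → factor 10.8/0.55 = 19.636
Step 2: 375 μL + 4450 μL = 4825 μL total → factor 4825/375 = 12.867
Overall dilution factor = 19.636 × 12.867 = 252.65
Stock = 7.92 μM × 252.65 = 2001 μM = 2.00 mM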